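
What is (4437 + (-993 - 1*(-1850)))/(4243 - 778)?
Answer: 5294/3465 ≈ 1.5278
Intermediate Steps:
(4437 + (-993 - 1*(-1850)))/(4243 - 778) = (4437 + (-993 + 1850))/3465 = (4437 + 857)*(1/3465) = 5294*(1/3465) = 5294/3465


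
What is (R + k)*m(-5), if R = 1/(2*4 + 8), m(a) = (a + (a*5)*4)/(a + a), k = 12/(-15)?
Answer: -1239/160 ≈ -7.7438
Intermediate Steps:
k = -⅘ (k = 12*(-1/15) = -⅘ ≈ -0.80000)
m(a) = 21/2 (m(a) = (a + (5*a)*4)/((2*a)) = (a + 20*a)*(1/(2*a)) = (21*a)*(1/(2*a)) = 21/2)
R = 1/16 (R = 1/(8 + 8) = 1/16 ≈ 0.062500)
(R + k)*m(-5) = (1/16 - ⅘)*(21/2) = -59/80*21/2 = -1239/160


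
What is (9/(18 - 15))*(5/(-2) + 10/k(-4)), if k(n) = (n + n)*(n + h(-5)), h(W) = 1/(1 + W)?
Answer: -225/34 ≈ -6.6176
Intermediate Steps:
k(n) = 2*n*(-¼ + n) (k(n) = (n + n)*(n + 1/(1 - 5)) = (2*n)*(n + 1/(-4)) = (2*n)*(n - ¼) = (2*n)*(-¼ + n) = 2*n*(-¼ + n))
(9/(18 - 15))*(5/(-2) + 10/k(-4)) = (9/(18 - 15))*(5/(-2) + 10/(((½)*(-4)*(-1 + 4*(-4))))) = (9/3)*(5*(-½) + 10/(((½)*(-4)*(-1 - 16)))) = (9*(⅓))*(-5/2 + 10/(((½)*(-4)*(-17)))) = 3*(-5/2 + 10/34) = 3*(-5/2 + 10*(1/34)) = 3*(-5/2 + 5/17) = 3*(-75/34) = -225/34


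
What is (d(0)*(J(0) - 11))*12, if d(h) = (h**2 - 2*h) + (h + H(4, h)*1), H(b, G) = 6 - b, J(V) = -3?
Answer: -336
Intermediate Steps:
d(h) = 2 + h**2 - h (d(h) = (h**2 - 2*h) + (h + (6 - 1*4)*1) = (h**2 - 2*h) + (h + (6 - 4)*1) = (h**2 - 2*h) + (h + 2*1) = (h**2 - 2*h) + (h + 2) = (h**2 - 2*h) + (2 + h) = 2 + h**2 - h)
(d(0)*(J(0) - 11))*12 = ((2 + 0**2 - 1*0)*(-3 - 11))*12 = ((2 + 0 + 0)*(-14))*12 = (2*(-14))*12 = -28*12 = -336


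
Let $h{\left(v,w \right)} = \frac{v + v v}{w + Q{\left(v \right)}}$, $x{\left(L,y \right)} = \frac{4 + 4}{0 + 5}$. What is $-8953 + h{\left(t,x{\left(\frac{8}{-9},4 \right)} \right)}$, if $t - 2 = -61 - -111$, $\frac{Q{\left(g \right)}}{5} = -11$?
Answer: $- \frac{2404231}{267} \approx -9004.6$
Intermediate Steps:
$Q{\left(g \right)} = -55$ ($Q{\left(g \right)} = 5 \left(-11\right) = -55$)
$x{\left(L,y \right)} = \frac{8}{5}$
$t = 52$ ($t = 2 - -50 = 2 + \left(-61 + 111\right) = 2 + 50 = 52$)
$h{\left(v,w \right)} = \frac{v + v^{2}}{-55 + w}$ ($h{\left(v,w \right)} = \frac{v + v v}{w - 55} = \frac{v + v^{2}}{-55 + w}$)
$-8953 + h{\left(t,x{\left(\frac{8}{-9},4 \right)} \right)} = -8953 + \frac{52 \left(1 + 52\right)}{-55 + \frac{8}{5}} = -8953 + 52 \frac{1}{- \frac{267}{5}} \cdot 53 = -8953 + 52 \left(- \frac{5}{267}\right) 53 = -8953 - \frac{13780}{267} = - \frac{2404231}{267}$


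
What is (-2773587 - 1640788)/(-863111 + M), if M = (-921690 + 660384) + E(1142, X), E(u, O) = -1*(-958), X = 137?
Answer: 4414375/1123459 ≈ 3.9293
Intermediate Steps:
E(u, O) = 958
M = -260348 (M = (-921690 + 660384) + 958 = -261306 + 958 = -260348)
(-2773587 - 1640788)/(-863111 + M) = (-2773587 - 1640788)/(-863111 - 260348) = -4414375/(-1123459) = -4414375*(-1/1123459) = 4414375/1123459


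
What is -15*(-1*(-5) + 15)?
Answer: -300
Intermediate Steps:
-15*(-1*(-5) + 15) = -15*(5 + 15) = -15*20 = -300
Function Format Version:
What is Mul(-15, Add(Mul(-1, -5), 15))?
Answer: -300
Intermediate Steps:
Mul(-15, Add(Mul(-1, -5), 15)) = Mul(-15, Add(5, 15)) = Mul(-15, 20) = -300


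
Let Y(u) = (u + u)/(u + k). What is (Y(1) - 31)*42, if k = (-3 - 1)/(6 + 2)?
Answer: -1134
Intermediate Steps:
k = -1/2 (k = -4/8 = -4*1/8 = -1/2 ≈ -0.50000)
Y(u) = 2*u/(-1/2 + u) (Y(u) = (u + u)/(u - 1/2) = (2*u)/(-1/2 + u) = 2*u/(-1/2 + u))
(Y(1) - 31)*42 = (4*1/(-1 + 2*1) - 31)*42 = (4*1/(-1 + 2) - 31)*42 = (4*1/1 - 31)*42 = (4*1*1 - 31)*42 = (4 - 31)*42 = -27*42 = -1134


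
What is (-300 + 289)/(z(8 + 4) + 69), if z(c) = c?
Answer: -11/81 ≈ -0.13580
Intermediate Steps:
(-300 + 289)/(z(8 + 4) + 69) = (-300 + 289)/((8 + 4) + 69) = -11/(12 + 69) = -11/81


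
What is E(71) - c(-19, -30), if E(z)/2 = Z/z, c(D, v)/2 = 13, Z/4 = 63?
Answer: -1342/71 ≈ -18.901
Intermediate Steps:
Z = 252 (Z = 4*63 = 252)
c(D, v) = 26 (c(D, v) = 2*13 = 26)
E(z) = 504/z (E(z) = 2*(252/z) = 504/z)
E(71) - c(-19, -30) = 504/71 - 1*26 = 504*(1/71) - 26 = 504/71 - 26 = -1342/71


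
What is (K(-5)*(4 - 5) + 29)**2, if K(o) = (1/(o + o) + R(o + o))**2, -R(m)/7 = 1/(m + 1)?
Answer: 53443730041/65610000 ≈ 814.57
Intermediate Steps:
R(m) = -7/(1 + m) (R(m) = -7/(m + 1) = -7/(1 + m))
K(o) = (1/(2*o) - 7/(1 + 2*o))**2 (K(o) = (1/(o + o) - 7/(1 + (o + o)))**2 = (1/(2*o) - 7/(1 + 2*o))**2)
(K(-5)*(4 - 5) + 29)**2 = (((1/4)*(1 - 12*(-5))**2/((-5)**2*(1 + 2*(-5))**2))*(4 - 5) + 29)**2 = (((1/4)*(1/25)*(1 + 60)**2/(1 - 10)**2)*(-1) + 29)**2 = (((1/4)*(1/25)*61**2/(-9)**2)*(-1) + 29)**2 = (((1/4)*(1/25)*3721*(1/81))*(-1) + 29)**2 = ((3721/8100)*(-1) + 29)**2 = (-3721/8100 + 29)**2 = (231179/8100)**2 = 53443730041/65610000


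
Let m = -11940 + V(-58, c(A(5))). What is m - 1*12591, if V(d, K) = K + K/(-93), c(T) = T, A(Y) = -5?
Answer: -2281843/93 ≈ -24536.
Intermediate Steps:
V(d, K) = 92*K/93 (V(d, K) = K + K*(-1/93) = K - K/93 = 92*K/93)
m = -1110880/93 (m = -11940 + (92/93)*(-5) = -11940 - 460/93 = -1110880/93 ≈ -11945.)
m - 1*12591 = -1110880/93 - 1*12591 = -1110880/93 - 12591 = -2281843/93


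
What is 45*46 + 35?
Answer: 2105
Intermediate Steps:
45*46 + 35 = 2070 + 35 = 2105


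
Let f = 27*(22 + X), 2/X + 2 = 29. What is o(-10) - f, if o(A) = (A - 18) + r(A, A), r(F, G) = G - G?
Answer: -624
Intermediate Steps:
r(F, G) = 0
X = 2/27 (X = 2/(-2 + 29) = 2/27 ≈ 0.074074)
o(A) = -18 + A (o(A) = (A - 18) + 0 = (-18 + A) + 0 = -18 + A)
f = 596 (f = 27*(22 + 2/27) = 27*(596/27) = 596)
o(-10) - f = (-18 - 10) - 1*596 = -28 - 596 = -624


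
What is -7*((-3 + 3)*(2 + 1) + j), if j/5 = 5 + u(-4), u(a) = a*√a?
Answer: -175 + 280*I ≈ -175.0 + 280.0*I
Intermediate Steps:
u(a) = a^(3/2)
j = 25 - 40*I (j = 5*(5 + (-4)^(3/2)) = 5*(5 - 8*I) = 25 - 40*I ≈ 25.0 - 40.0*I)
-7*((-3 + 3)*(2 + 1) + j) = -7*((-3 + 3)*(2 + 1) + (25 - 40*I)) = -7*(0*3 + (25 - 40*I)) = -7*(0 + (25 - 40*I)) = -7*(25 - 40*I) = -175 + 280*I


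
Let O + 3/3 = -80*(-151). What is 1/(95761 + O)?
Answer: 1/107840 ≈ 9.2730e-6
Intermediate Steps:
O = 12079 (O = -1 - 80*(-151) = -1 + 12080 = 12079)
1/(95761 + O) = 1/(95761 + 12079) = 1/107840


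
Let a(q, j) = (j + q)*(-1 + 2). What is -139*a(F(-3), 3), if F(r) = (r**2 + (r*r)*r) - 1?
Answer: 2224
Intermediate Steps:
F(r) = -1 + r**2 + r**3 (F(r) = (r**2 + r**2*r) - 1 = (r**2 + r**3) - 1 = -1 + r**2 + r**3)
a(q, j) = j + q (a(q, j) = (j + q)*1 = j + q)
-139*a(F(-3), 3) = -139*(3 + (-1 + (-3)**2 + (-3)**3)) = -139*(3 + (-1 + 9 - 27)) = -139*(3 - 19) = -139*(-16) = 2224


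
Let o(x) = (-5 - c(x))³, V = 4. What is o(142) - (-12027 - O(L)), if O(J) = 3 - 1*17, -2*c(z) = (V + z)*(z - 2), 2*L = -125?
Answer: 1065896700388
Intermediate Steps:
L = -125/2 (L = (½)*(-125) = -125/2 ≈ -62.500)
c(z) = -(-2 + z)*(4 + z)/2 (c(z) = -(4 + z)*(z - 2)/2 = -(4 + z)*(-2 + z)/2 = -(-2 + z)*(4 + z)/2)
O(J) = -14 (O(J) = 3 - 17 = -14)
o(x) = (-9 + x + x²/2)³ (o(x) = (-5 - (4 - x - x²/2))³ = (-5 + (-4 + x + x²/2))³ = (-9 + x + x²/2)³)
o(142) - (-12027 - O(L)) = (-18 + 142² + 2*142)³/8 - (-12027 - 1*(-14)) = (-18 + 20164 + 284)³/8 - (-12027 + 14) = (⅛)*20430³ - 1*(-12013) = (⅛)*8527173507000 + 12013 = 1065896688375 + 12013 = 1065896700388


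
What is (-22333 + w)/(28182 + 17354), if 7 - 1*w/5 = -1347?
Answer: -15563/45536 ≈ -0.34177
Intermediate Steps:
w = 6770 (w = 35 - 5*(-1347) = 35 + 6735 = 6770)
(-22333 + w)/(28182 + 17354) = (-22333 + 6770)/(28182 + 17354) = -15563/45536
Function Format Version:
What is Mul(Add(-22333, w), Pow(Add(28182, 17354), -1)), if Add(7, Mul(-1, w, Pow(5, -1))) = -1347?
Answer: Rational(-15563, 45536) ≈ -0.34177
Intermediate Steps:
w = 6770 (w = Add(35, Mul(-5, -1347)) = Add(35, 6735) = 6770)
Mul(Add(-22333, w), Pow(Add(28182, 17354), -1)) = Mul(Add(-22333, 6770), Pow(Add(28182, 17354), -1)) = Mul(-15563, Pow(45536, -1)) = Mul(-15563, Rational(1, 45536)) = Rational(-15563, 45536)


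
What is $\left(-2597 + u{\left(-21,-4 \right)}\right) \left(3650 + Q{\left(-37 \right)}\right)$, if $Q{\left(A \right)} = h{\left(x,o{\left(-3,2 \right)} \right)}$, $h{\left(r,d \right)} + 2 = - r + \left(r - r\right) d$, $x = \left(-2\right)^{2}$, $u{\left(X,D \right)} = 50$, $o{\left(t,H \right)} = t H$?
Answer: $-9281268$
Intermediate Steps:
$o{\left(t,H \right)} = H t$
$x = 4$
$h{\left(r,d \right)} = -2 - r$ ($h{\left(r,d \right)} = -2 + \left(- r + \left(r - r\right) d\right) = -2 + \left(- r + 0 d\right) = -2 + \left(- r + 0\right) = -2 - r$)
$Q{\left(A \right)} = -6$ ($Q{\left(A \right)} = -2 - 4 = -6$)
$\left(-2597 + u{\left(-21,-4 \right)}\right) \left(3650 + Q{\left(-37 \right)}\right) = \left(-2597 + 50\right) \left(3650 - 6\right) = \left(-2547\right) 3644 = -9281268$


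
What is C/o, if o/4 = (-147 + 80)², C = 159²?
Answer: 25281/17956 ≈ 1.4079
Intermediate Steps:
C = 25281
o = 17956 (o = 4*(-147 + 80)² = 4*(-67)² = 4*4489 = 17956)
C/o = 25281/17956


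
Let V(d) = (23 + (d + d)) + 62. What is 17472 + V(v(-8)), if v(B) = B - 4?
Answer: 17533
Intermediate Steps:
v(B) = -4 + B
V(d) = 85 + 2*d (V(d) = (23 + 2*d) + 62 = 85 + 2*d)
17472 + V(v(-8)) = 17472 + (85 + 2*(-4 - 8)) = 17472 + (85 + 2*(-12)) = 17472 + (85 - 24) = 17472 + 61 = 17533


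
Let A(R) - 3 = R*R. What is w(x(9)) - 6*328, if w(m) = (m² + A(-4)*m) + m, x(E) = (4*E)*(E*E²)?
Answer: 689270448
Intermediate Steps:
A(R) = 3 + R² (A(R) = 3 + R*R = 3 + R²)
x(E) = 4*E⁴ (x(E) = (4*E)*E³ = 4*E⁴)
w(m) = m² + 20*m (w(m) = (m² + (3 + (-4)²)*m) + m = (m² + (3 + 16)*m) + m = (m² + 19*m) + m = m² + 20*m)
w(x(9)) - 6*328 = (4*9⁴)*(20 + 4*9⁴) - 6*328 = (4*6561)*(20 + 4*6561) - 1*1968 = 26244*(20 + 26244) - 1968 = 26244*26264 - 1968 = 689272416 - 1968 = 689270448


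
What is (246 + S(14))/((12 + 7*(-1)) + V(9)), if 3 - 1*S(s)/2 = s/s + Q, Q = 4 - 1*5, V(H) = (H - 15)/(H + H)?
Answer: 54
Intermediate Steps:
V(H) = (-15 + H)/(2*H) (V(H) = (-15 + H)/((2*H)) = (-15 + H)*(1/(2*H)) = (-15 + H)/(2*H))
Q = -1 (Q = 4 - 5 = -1)
S(s) = 6 (S(s) = 6 - 2*(s/s - 1) = 6 - 2*(1 - 1) = 6 - 2*0 = 6 + 0 = 6)
(246 + S(14))/((12 + 7*(-1)) + V(9)) = (246 + 6)/((12 + 7*(-1)) + (½)*(-15 + 9)/9) = 252/((12 - 7) + (½)*(⅑)*(-6)) = 252/(5 - ⅓) = 252/(14/3) = 252*(3/14) = 54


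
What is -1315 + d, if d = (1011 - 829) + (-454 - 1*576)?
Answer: -2163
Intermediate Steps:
d = -848 (d = 182 + (-454 - 576) = 182 - 1030 = -848)
-1315 + d = -1315 - 848 = -2163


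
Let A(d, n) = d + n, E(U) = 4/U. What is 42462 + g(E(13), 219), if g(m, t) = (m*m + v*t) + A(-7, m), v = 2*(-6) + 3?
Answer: 6841864/169 ≈ 40484.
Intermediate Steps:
v = -9 (v = -12 + 3 = -9)
g(m, t) = -7 + m + m² - 9*t (g(m, t) = (m*m - 9*t) + (-7 + m) = (m² - 9*t) + (-7 + m) = -7 + m + m² - 9*t)
42462 + g(E(13), 219) = 42462 + (-7 + 4/13 + (4/13)² - 9*219) = 42462 + (-7 + 4*(1/13) + (4*(1/13))² - 1971) = 42462 + (-7 + 4/13 + (4/13)² - 1971) = 42462 + (-7 + 4/13 + 16/169 - 1971) = 42462 - 334214/169 = 6841864/169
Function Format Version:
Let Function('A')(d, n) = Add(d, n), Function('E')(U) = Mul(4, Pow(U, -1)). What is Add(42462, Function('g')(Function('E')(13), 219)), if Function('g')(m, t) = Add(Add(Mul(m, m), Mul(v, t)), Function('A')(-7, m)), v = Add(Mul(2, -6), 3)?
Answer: Rational(6841864, 169) ≈ 40484.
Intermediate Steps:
v = -9 (v = Add(-12, 3) = -9)
Function('g')(m, t) = Add(-7, m, Pow(m, 2), Mul(-9, t)) (Function('g')(m, t) = Add(Add(Mul(m, m), Mul(-9, t)), Add(-7, m)) = Add(Add(Pow(m, 2), Mul(-9, t)), Add(-7, m)) = Add(-7, m, Pow(m, 2), Mul(-9, t)))
Add(42462, Function('g')(Function('E')(13), 219)) = Add(42462, Add(-7, Mul(4, Pow(13, -1)), Pow(Mul(4, Pow(13, -1)), 2), Mul(-9, 219))) = Add(42462, Add(-7, Mul(4, Rational(1, 13)), Pow(Mul(4, Rational(1, 13)), 2), -1971)) = Add(42462, Add(-7, Rational(4, 13), Pow(Rational(4, 13), 2), -1971)) = Add(42462, Add(-7, Rational(4, 13), Rational(16, 169), -1971)) = Add(42462, Rational(-334214, 169)) = Rational(6841864, 169)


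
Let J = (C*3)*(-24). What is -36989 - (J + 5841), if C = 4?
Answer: -42542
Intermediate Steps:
J = -288 (J = (4*3)*(-24) = 12*(-24) = -288)
-36989 - (J + 5841) = -36989 - (-288 + 5841) = -36989 - 1*5553 = -36989 - 5553 = -42542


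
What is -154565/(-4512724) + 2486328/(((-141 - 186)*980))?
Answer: -930881678131/120512294420 ≈ -7.7244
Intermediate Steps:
-154565/(-4512724) + 2486328/(((-141 - 186)*980)) = -154565*(-1/4512724) + 2486328/((-327*980)) = 154565/4512724 + 2486328/(-320460) = 154565/4512724 + 2486328*(-1/320460) = 154565/4512724 - 207194/26705 = -930881678131/120512294420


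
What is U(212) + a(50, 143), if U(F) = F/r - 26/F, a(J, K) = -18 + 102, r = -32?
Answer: 32755/424 ≈ 77.252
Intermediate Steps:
a(J, K) = 84
U(F) = -26/F - F/32 (U(F) = F/(-32) - 26/F = F*(-1/32) - 26/F = -F/32 - 26/F = -26/F - F/32)
U(212) + a(50, 143) = (-26/212 - 1/32*212) + 84 = (-26*1/212 - 53/8) + 84 = (-13/106 - 53/8) + 84 = -2861/424 + 84 = 32755/424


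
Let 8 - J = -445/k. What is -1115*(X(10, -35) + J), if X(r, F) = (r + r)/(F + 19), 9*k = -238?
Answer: 5348655/476 ≈ 11237.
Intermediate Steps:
k = -238/9 (k = (⅑)*(-238) = -238/9 ≈ -26.444)
X(r, F) = 2*r/(19 + F) (X(r, F) = (2*r)/(19 + F) = 2*r/(19 + F))
J = -2101/238 (J = 8 - (-445)/(-238/9) = 8 - (-445)*(-9)/238 = 8 - 1*4005/238 = 8 - 4005/238 = -2101/238 ≈ -8.8277)
-1115*(X(10, -35) + J) = -1115*(2*10/(19 - 35) - 2101/238) = -1115*(2*10/(-16) - 2101/238) = -1115*(2*10*(-1/16) - 2101/238) = -1115*(-5/4 - 2101/238) = -1115*(-4797/476) = 5348655/476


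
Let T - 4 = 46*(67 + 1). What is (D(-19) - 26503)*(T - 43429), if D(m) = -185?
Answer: 1075446336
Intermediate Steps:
T = 3132 (T = 4 + 46*(67 + 1) = 4 + 46*68 = 4 + 3128 = 3132)
(D(-19) - 26503)*(T - 43429) = (-185 - 26503)*(3132 - 43429) = -26688*(-40297) = 1075446336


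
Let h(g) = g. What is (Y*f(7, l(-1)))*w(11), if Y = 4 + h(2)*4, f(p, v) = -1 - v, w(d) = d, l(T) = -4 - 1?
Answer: 528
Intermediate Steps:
l(T) = -5
Y = 12 (Y = 4 + 2*4 = 4 + 8 = 12)
(Y*f(7, l(-1)))*w(11) = (12*(-1 - 1*(-5)))*11 = (12*(-1 + 5))*11 = (12*4)*11 = 48*11 = 528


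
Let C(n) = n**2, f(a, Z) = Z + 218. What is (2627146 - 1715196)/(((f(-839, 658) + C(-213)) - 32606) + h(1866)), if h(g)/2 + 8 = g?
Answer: 14030/267 ≈ 52.547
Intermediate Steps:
f(a, Z) = 218 + Z
h(g) = -16 + 2*g
(2627146 - 1715196)/(((f(-839, 658) + C(-213)) - 32606) + h(1866)) = (2627146 - 1715196)/((((218 + 658) + (-213)**2) - 32606) + (-16 + 2*1866)) = 911950/(((876 + 45369) - 32606) + (-16 + 3732)) = 911950/((46245 - 32606) + 3716) = 911950/(13639 + 3716) = 911950/17355 = 911950*(1/17355) = 14030/267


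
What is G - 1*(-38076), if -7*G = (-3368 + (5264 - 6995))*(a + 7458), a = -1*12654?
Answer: -26227872/7 ≈ -3.7468e+6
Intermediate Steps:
a = -12654
G = -26494404/7 (G = -(-3368 + (5264 - 6995))*(-12654 + 7458)/7 = -(-3368 - 1731)*(-5196)/7 = -(-5099)*(-5196)/7 = -⅐*26494404 = -26494404/7 ≈ -3.7849e+6)
G - 1*(-38076) = -26494404/7 - 1*(-38076) = -26494404/7 + 38076 = -26227872/7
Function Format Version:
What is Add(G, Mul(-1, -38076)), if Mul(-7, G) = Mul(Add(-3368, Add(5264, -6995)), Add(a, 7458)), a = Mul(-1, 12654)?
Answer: Rational(-26227872, 7) ≈ -3.7468e+6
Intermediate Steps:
a = -12654
G = Rational(-26494404, 7) (G = Mul(Rational(-1, 7), Mul(Add(-3368, Add(5264, -6995)), Add(-12654, 7458))) = Mul(Rational(-1, 7), Mul(Add(-3368, -1731), -5196)) = Mul(Rational(-1, 7), Mul(-5099, -5196)) = Mul(Rational(-1, 7), 26494404) = Rational(-26494404, 7) ≈ -3.7849e+6)
Add(G, Mul(-1, -38076)) = Add(Rational(-26494404, 7), Mul(-1, -38076)) = Add(Rational(-26494404, 7), 38076) = Rational(-26227872, 7)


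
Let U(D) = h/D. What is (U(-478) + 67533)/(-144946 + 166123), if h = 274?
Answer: 16140250/5061303 ≈ 3.1889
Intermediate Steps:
U(D) = 274/D
(U(-478) + 67533)/(-144946 + 166123) = (274/(-478) + 67533)/(-144946 + 166123) = (274*(-1/478) + 67533)/21177 = (-137/239 + 67533)*(1/21177) = (16140250/239)*(1/21177) = 16140250/5061303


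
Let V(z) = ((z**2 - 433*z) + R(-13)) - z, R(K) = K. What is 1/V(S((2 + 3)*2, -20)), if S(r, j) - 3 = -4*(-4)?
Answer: -1/7898 ≈ -0.00012661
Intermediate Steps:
S(r, j) = 19 (S(r, j) = 3 - 4*(-4) = 3 + 16 = 19)
V(z) = -13 + z**2 - 434*z (V(z) = ((z**2 - 433*z) - 13) - z = (-13 + z**2 - 433*z) - z = -13 + z**2 - 434*z)
1/V(S((2 + 3)*2, -20)) = 1/(-13 + 19**2 - 434*19) = 1/(-13 + 361 - 8246) = 1/(-7898) = -1/7898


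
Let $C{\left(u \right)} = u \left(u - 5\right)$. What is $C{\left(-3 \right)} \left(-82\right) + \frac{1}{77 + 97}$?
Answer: $- \frac{342431}{174} \approx -1968.0$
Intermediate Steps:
$C{\left(u \right)} = u \left(-5 + u\right)$
$C{\left(-3 \right)} \left(-82\right) + \frac{1}{77 + 97} = - 3 \left(-5 - 3\right) \left(-82\right) + \frac{1}{77 + 97} = \left(-3\right) \left(-8\right) \left(-82\right) + \frac{1}{174} = 24 \left(-82\right) + \frac{1}{174} = -1968 + \frac{1}{174} = - \frac{342431}{174}$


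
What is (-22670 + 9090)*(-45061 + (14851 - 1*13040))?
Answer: 587335000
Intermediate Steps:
(-22670 + 9090)*(-45061 + (14851 - 1*13040)) = -13580*(-45061 + (14851 - 13040)) = -13580*(-45061 + 1811) = -13580*(-43250) = 587335000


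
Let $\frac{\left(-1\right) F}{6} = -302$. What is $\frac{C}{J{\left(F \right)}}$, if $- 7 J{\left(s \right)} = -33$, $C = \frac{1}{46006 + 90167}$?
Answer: $\frac{7}{4493709} \approx 1.5577 \cdot 10^{-6}$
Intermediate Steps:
$F = 1812$ ($F = \left(-6\right) \left(-302\right) = 1812$)
$C = \frac{1}{136173} \approx 7.3436 \cdot 10^{-6}$
$J{\left(s \right)} = \frac{33}{7}$ ($J{\left(s \right)} = \left(- \frac{1}{7}\right) \left(-33\right) = \frac{33}{7}$)
$\frac{C}{J{\left(F \right)}} = \frac{1}{136173 \cdot \frac{33}{7}} = \frac{1}{136173} \cdot \frac{7}{33} = \frac{7}{4493709}$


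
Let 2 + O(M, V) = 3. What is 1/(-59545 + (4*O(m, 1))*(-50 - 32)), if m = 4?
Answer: -1/59873 ≈ -1.6702e-5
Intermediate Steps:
O(M, V) = 1 (O(M, V) = -2 + 3 = 1)
1/(-59545 + (4*O(m, 1))*(-50 - 32)) = 1/(-59545 + (4*1)*(-50 - 32)) = 1/(-59545 + 4*(-82)) = 1/(-59545 - 328) = 1/(-59873) = -1/59873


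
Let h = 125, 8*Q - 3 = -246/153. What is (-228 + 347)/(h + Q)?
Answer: 48552/51071 ≈ 0.95068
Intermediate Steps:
Q = 71/408 (Q = 3/8 + (-246/153)/8 = 3/8 + (-246*1/153)/8 = 3/8 + (⅛)*(-82/51) = 3/8 - 41/204 = 71/408 ≈ 0.17402)
(-228 + 347)/(h + Q) = (-228 + 347)/(125 + 71/408) = 119/(51071/408) = 119*(408/51071) = 48552/51071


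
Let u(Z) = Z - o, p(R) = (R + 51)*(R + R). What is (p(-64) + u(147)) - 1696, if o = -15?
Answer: 130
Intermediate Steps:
p(R) = 2*R*(51 + R) (p(R) = (51 + R)*(2*R) = 2*R*(51 + R))
u(Z) = 15 + Z (u(Z) = Z - 1*(-15) = Z + 15 = 15 + Z)
(p(-64) + u(147)) - 1696 = (2*(-64)*(51 - 64) + (15 + 147)) - 1696 = (2*(-64)*(-13) + 162) - 1696 = (1664 + 162) - 1696 = 1826 - 1696 = 130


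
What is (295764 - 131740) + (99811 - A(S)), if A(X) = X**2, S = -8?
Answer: 263771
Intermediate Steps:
(295764 - 131740) + (99811 - A(S)) = (295764 - 131740) + (99811 - 1*(-8)**2) = 164024 + (99811 - 1*64) = 164024 + (99811 - 64) = 164024 + 99747 = 263771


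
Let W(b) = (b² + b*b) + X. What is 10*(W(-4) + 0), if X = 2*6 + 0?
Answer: 440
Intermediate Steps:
X = 12 (X = 12 + 0 = 12)
W(b) = 12 + 2*b² (W(b) = (b² + b*b) + 12 = (b² + b²) + 12 = 2*b² + 12 = 12 + 2*b²)
10*(W(-4) + 0) = 10*((12 + 2*(-4)²) + 0) = 10*((12 + 2*16) + 0) = 10*((12 + 32) + 0) = 10*(44 + 0) = 10*44 = 440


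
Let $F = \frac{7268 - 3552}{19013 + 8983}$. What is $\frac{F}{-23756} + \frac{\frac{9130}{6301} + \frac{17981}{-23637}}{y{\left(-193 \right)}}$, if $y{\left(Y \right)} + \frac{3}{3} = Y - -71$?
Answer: $- \frac{5686921799245285}{1015301438851272948} \approx -0.0056012$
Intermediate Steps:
$y{\left(Y \right)} = 70 + Y$ ($y{\left(Y \right)} = -1 + \left(Y - -71\right) = -1 + \left(Y + 71\right) = -1 + \left(71 + Y\right) = 70 + Y$)
$F = \frac{929}{6999}$ ($F = \frac{3716}{27996} = 3716 \cdot \frac{1}{27996} = \frac{929}{6999} \approx 0.13273$)
$\frac{F}{-23756} + \frac{\frac{9130}{6301} + \frac{17981}{-23637}}{y{\left(-193 \right)}} = \frac{929}{6999 \left(-23756\right)} + \frac{\frac{9130}{6301} + \frac{17981}{-23637}}{70 - 193} = \frac{929}{6999} \left(- \frac{1}{23756}\right) + \frac{9130 \cdot \frac{1}{6301} + 17981 \left(- \frac{1}{23637}\right)}{-123} = - \frac{929}{166268244} + \left(\frac{9130}{6301} - \frac{17981}{23637}\right) \left(- \frac{1}{123}\right) = - \frac{929}{166268244} + \frac{102507529}{148936737} \left(- \frac{1}{123}\right) = - \frac{929}{166268244} - \frac{102507529}{18319218651} = - \frac{5686921799245285}{1015301438851272948}$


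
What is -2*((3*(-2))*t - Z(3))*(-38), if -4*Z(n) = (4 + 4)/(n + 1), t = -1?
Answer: 494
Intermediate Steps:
Z(n) = -2/(1 + n) (Z(n) = -(4 + 4)/(4*(n + 1)) = -2/(1 + n))
-2*((3*(-2))*t - Z(3))*(-38) = -2*((3*(-2))*(-1) - (-2)/(1 + 3))*(-38) = -2*(-6*(-1) - (-2)/4)*(-38) = -2*(6 - (-2)/4)*(-38) = -2*(6 - 1*(-½))*(-38) = -2*(6 + ½)*(-38) = -2*13/2*(-38) = -13*(-38) = 494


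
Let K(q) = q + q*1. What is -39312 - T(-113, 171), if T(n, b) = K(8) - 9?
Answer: -39319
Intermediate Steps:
K(q) = 2*q (K(q) = q + q = 2*q)
T(n, b) = 7 (T(n, b) = 2*8 - 9 = 16 - 9 = 7)
-39312 - T(-113, 171) = -39312 - 1*7 = -39312 - 7 = -39319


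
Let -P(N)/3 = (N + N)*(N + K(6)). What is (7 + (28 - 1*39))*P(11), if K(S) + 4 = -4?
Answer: 792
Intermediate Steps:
K(S) = -8 (K(S) = -4 - 4 = -8)
P(N) = -6*N*(-8 + N) (P(N) = -3*(N + N)*(N - 8) = -3*2*N*(-8 + N) = -6*N*(-8 + N))
(7 + (28 - 1*39))*P(11) = (7 + (28 - 1*39))*(6*11*(8 - 1*11)) = (7 + (28 - 39))*(6*11*(8 - 11)) = (7 - 11)*(6*11*(-3)) = -4*(-198) = 792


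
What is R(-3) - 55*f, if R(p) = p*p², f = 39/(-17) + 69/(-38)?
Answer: 128583/646 ≈ 199.04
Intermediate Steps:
f = -2655/646 (f = 39*(-1/17) + 69*(-1/38) = -39/17 - 69/38 = -2655/646 ≈ -4.1099)
R(p) = p³
R(-3) - 55*f = (-3)³ - 55*(-2655/646) = -27 + 146025/646 = 128583/646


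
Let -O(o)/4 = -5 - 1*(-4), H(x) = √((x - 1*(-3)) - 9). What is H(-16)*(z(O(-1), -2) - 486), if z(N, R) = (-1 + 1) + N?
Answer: -482*I*√22 ≈ -2260.8*I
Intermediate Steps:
H(x) = √(-6 + x) (H(x) = √((x + 3) - 9) = √((3 + x) - 9) = √(-6 + x))
O(o) = 4 (O(o) = -4*(-5 - 1*(-4)) = -4*(-5 + 4) = -4*(-1) = 4)
z(N, R) = N (z(N, R) = 0 + N = N)
H(-16)*(z(O(-1), -2) - 486) = √(-6 - 16)*(4 - 486) = √(-22)*(-482) = (I*√22)*(-482) = -482*I*√22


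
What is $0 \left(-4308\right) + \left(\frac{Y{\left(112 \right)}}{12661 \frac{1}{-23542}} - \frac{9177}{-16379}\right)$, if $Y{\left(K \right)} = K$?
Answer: $- \frac{3915489529}{18852229} \approx -207.69$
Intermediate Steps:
$0 \left(-4308\right) + \left(\frac{Y{\left(112 \right)}}{12661 \frac{1}{-23542}} - \frac{9177}{-16379}\right) = 0 \left(-4308\right) + \left(\frac{112}{12661 \frac{1}{-23542}} - \frac{9177}{-16379}\right) = 0 + \left(\frac{112}{12661 \left(- \frac{1}{23542}\right)} - - \frac{9177}{16379}\right) = 0 + \left(\frac{112}{- \frac{12661}{23542}} + \frac{9177}{16379}\right) = 0 + \left(112 \left(- \frac{23542}{12661}\right) + \frac{9177}{16379}\right) = 0 + \left(- \frac{2636704}{12661} + \frac{9177}{16379}\right) = 0 - \frac{3915489529}{18852229} = - \frac{3915489529}{18852229}$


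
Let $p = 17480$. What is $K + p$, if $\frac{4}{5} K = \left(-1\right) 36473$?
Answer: $- \frac{112445}{4} \approx -28111.0$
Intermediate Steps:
$K = - \frac{182365}{4}$ ($K = \frac{5 \left(\left(-1\right) 36473\right)}{4} = \frac{5}{4} \left(-36473\right) = - \frac{182365}{4} \approx -45591.0$)
$K + p = - \frac{182365}{4} + 17480 = - \frac{112445}{4}$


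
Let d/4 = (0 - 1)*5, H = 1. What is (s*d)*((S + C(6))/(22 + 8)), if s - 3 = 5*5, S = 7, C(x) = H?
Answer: -448/3 ≈ -149.33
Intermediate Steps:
C(x) = 1
s = 28 (s = 3 + 5*5 = 3 + 25 = 28)
d = -20 (d = 4*((0 - 1)*5) = 4*(-1*5) = 4*(-5) = -20)
(s*d)*((S + C(6))/(22 + 8)) = (28*(-20))*((7 + 1)/(22 + 8)) = -4480/30 = -560*4/15 = -448/3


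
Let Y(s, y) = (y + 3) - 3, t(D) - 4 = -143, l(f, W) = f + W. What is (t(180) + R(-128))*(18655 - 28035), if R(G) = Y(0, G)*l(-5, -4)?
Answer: -9501940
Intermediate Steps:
l(f, W) = W + f
t(D) = -139 (t(D) = 4 - 143 = -139)
Y(s, y) = y (Y(s, y) = (3 + y) - 3 = y)
R(G) = -9*G (R(G) = G*(-4 - 5) = G*(-9) = -9*G)
(t(180) + R(-128))*(18655 - 28035) = (-139 - 9*(-128))*(18655 - 28035) = (-139 + 1152)*(-9380) = 1013*(-9380) = -9501940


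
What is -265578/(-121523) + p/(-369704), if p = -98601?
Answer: 110167538235/44927539192 ≈ 2.4521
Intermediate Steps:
-265578/(-121523) + p/(-369704) = -265578/(-121523) - 98601/(-369704) = -265578*(-1/121523) - 98601*(-1/369704) = 265578/121523 + 98601/369704 = 110167538235/44927539192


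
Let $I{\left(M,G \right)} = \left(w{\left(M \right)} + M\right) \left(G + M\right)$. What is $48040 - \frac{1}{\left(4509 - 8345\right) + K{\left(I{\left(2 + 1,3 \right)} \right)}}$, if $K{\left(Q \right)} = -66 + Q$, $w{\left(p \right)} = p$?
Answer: $\frac{185722641}{3866} \approx 48040.0$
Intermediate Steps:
$I{\left(M,G \right)} = 2 M \left(G + M\right)$ ($I{\left(M,G \right)} = \left(M + M\right) \left(G + M\right) = 2 M \left(G + M\right)$)
$48040 - \frac{1}{\left(4509 - 8345\right) + K{\left(I{\left(2 + 1,3 \right)} \right)}} = 48040 - \frac{1}{\left(4509 - 8345\right) - \left(66 - 2 \left(2 + 1\right) \left(3 + \left(2 + 1\right)\right)\right)} = 48040 - \frac{1}{\left(4509 - 8345\right) - \left(66 - 6 \left(3 + 3\right)\right)} = 48040 - \frac{1}{-3836 - \left(66 - 36\right)} = 48040 - \frac{1}{-3836 + \left(-66 + 36\right)} = 48040 - \frac{1}{-3836 - 30} = 48040 - \frac{1}{-3866} = 48040 - - \frac{1}{3866} = 48040 + \frac{1}{3866} = \frac{185722641}{3866}$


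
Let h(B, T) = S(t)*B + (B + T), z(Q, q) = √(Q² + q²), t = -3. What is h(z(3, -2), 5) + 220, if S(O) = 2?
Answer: 225 + 3*√13 ≈ 235.82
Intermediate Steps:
h(B, T) = T + 3*B (h(B, T) = 2*B + (B + T) = T + 3*B)
h(z(3, -2), 5) + 220 = (5 + 3*√(3² + (-2)²)) + 220 = (5 + 3*√(9 + 4)) + 220 = (5 + 3*√13) + 220 = 225 + 3*√13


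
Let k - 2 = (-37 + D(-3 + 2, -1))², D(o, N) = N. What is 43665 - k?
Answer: 42219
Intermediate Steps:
k = 1446 (k = 2 + (-37 - 1)² = 2 + (-38)² = 2 + 1444 = 1446)
43665 - k = 43665 - 1*1446 = 43665 - 1446 = 42219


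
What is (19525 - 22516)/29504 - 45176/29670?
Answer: -710807837/437691840 ≈ -1.6240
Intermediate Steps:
(19525 - 22516)/29504 - 45176/29670 = -2991*1/29504 - 45176*1/29670 = -2991/29504 - 22588/14835 = -710807837/437691840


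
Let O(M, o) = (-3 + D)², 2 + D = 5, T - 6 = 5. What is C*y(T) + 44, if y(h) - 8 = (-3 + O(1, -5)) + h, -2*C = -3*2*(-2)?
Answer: -52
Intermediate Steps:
T = 11 (T = 6 + 5 = 11)
D = 3 (D = -2 + 5 = 3)
O(M, o) = 0 (O(M, o) = (-3 + 3)² = 0² = 0)
C = -6 (C = -(-3*2)*(-2)/2 = -(-3)*(-2) = -½*12 = -6)
y(h) = 5 + h (y(h) = 8 + ((-3 + 0) + h) = 8 + (-3 + h) = 5 + h)
C*y(T) + 44 = -6*(5 + 11) + 44 = -6*16 + 44 = -96 + 44 = -52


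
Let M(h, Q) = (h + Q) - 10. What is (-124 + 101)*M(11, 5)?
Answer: -138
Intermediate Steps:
M(h, Q) = -10 + Q + h (M(h, Q) = (Q + h) - 10 = -10 + Q + h)
(-124 + 101)*M(11, 5) = (-124 + 101)*(-10 + 5 + 11) = -23*6 = -138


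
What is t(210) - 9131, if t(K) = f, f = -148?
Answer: -9279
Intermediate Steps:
t(K) = -148
t(210) - 9131 = -148 - 9131 = -9279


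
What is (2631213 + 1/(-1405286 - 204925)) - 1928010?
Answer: 1132305205832/1610211 ≈ 7.0320e+5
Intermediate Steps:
(2631213 + 1/(-1405286 - 204925)) - 1928010 = (2631213 + 1/(-1610211)) - 1928010 = (2631213 - 1/1610211) - 1928010 = 4236808115942/1610211 - 1928010 = 1132305205832/1610211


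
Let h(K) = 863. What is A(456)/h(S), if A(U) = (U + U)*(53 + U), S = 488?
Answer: 464208/863 ≈ 537.90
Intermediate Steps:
A(U) = 2*U*(53 + U) (A(U) = (2*U)*(53 + U) = 2*U*(53 + U))
A(456)/h(S) = (2*456*(53 + 456))/863 = (2*456*509)*(1/863) = 464208*(1/863) = 464208/863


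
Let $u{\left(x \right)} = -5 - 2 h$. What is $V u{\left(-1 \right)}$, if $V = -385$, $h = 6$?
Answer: $6545$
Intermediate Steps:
$u{\left(x \right)} = -17$ ($u{\left(x \right)} = -5 - 12 = -17$)
$V u{\left(-1 \right)} = \left(-385\right) \left(-17\right) = 6545$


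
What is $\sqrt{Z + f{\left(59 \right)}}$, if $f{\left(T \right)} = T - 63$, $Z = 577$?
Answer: $\sqrt{573} \approx 23.937$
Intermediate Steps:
$f{\left(T \right)} = -63 + T$
$\sqrt{Z + f{\left(59 \right)}} = \sqrt{577 + \left(-63 + 59\right)} = \sqrt{577 - 4} = \sqrt{573}$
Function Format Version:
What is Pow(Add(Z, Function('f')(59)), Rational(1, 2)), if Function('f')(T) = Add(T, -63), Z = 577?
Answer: Pow(573, Rational(1, 2)) ≈ 23.937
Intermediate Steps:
Function('f')(T) = Add(-63, T)
Pow(Add(Z, Function('f')(59)), Rational(1, 2)) = Pow(Add(577, Add(-63, 59)), Rational(1, 2)) = Pow(Add(577, -4), Rational(1, 2)) = Pow(573, Rational(1, 2))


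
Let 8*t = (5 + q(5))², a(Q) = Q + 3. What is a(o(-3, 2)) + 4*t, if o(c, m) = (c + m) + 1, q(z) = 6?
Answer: 127/2 ≈ 63.500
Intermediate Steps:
o(c, m) = 1 + c + m
a(Q) = 3 + Q
t = 121/8 (t = (5 + 6)²/8 = (⅛)*11² = (⅛)*121 = 121/8 ≈ 15.125)
a(o(-3, 2)) + 4*t = (3 + (1 - 3 + 2)) + 4*(121/8) = (3 + 0) + 121/2 = 3 + 121/2 = 127/2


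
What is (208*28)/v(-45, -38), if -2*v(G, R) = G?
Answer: 11648/45 ≈ 258.84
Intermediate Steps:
v(G, R) = -G/2
(208*28)/v(-45, -38) = (208*28)/((-1/2*(-45))) = 5824/(45/2) = 5824*(2/45) = 11648/45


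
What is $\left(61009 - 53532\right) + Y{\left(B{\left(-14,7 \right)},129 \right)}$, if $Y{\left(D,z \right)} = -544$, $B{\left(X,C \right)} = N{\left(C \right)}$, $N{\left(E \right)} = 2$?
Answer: $6933$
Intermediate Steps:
$B{\left(X,C \right)} = 2$
$\left(61009 - 53532\right) + Y{\left(B{\left(-14,7 \right)},129 \right)} = \left(61009 - 53532\right) - 544 = 7477 - 544 = 6933$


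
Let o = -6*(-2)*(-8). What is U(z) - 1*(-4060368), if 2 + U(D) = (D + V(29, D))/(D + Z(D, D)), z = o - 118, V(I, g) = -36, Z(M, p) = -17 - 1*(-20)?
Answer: 856737476/211 ≈ 4.0604e+6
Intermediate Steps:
Z(M, p) = 3 (Z(M, p) = -17 + 20 = 3)
o = -96 (o = 12*(-8) = -96)
z = -214 (z = -96 - 118 = -214)
U(D) = -2 + (-36 + D)/(3 + D) (U(D) = -2 + (D - 36)/(D + 3) = -2 + (-36 + D)/(3 + D))
U(z) - 1*(-4060368) = (-42 - 1*(-214))/(3 - 214) - 1*(-4060368) = (-42 + 214)/(-211) + 4060368 = -1/211*172 + 4060368 = -172/211 + 4060368 = 856737476/211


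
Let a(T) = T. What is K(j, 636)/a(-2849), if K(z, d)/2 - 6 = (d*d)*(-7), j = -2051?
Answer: 514812/259 ≈ 1987.7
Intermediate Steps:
K(z, d) = 12 - 14*d² (K(z, d) = 12 + 2*((d*d)*(-7)) = 12 + 2*(d²*(-7)) = 12 + 2*(-7*d²) = 12 - 14*d²)
K(j, 636)/a(-2849) = (12 - 14*636²)/(-2849) = (12 - 14*404496)*(-1/2849) = (12 - 5662944)*(-1/2849) = -5662932*(-1/2849) = 514812/259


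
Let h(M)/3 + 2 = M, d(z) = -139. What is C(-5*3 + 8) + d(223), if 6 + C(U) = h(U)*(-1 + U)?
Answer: 71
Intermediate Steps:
h(M) = -6 + 3*M
C(U) = -6 + (-1 + U)*(-6 + 3*U) (C(U) = -6 + (-6 + 3*U)*(-1 + U) = -6 + (-1 + U)*(-6 + 3*U))
C(-5*3 + 8) + d(223) = 3*(-5*3 + 8)*(-3 + (-5*3 + 8)) - 139 = 3*(-15 + 8)*(-3 + (-15 + 8)) - 139 = 3*(-7)*(-3 - 7) - 139 = 3*(-7)*(-10) - 139 = 210 - 139 = 71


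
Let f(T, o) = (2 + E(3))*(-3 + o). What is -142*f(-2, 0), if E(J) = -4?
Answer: -852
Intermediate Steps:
f(T, o) = 6 - 2*o (f(T, o) = (2 - 4)*(-3 + o) = -2*(-3 + o) = 6 - 2*o)
-142*f(-2, 0) = -142*(6 - 2*0) = -142*(6 + 0) = -142*6 = -852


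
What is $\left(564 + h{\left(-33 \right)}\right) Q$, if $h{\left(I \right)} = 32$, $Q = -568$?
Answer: $-338528$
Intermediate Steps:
$\left(564 + h{\left(-33 \right)}\right) Q = \left(564 + 32\right) \left(-568\right) = 596 \left(-568\right) = -338528$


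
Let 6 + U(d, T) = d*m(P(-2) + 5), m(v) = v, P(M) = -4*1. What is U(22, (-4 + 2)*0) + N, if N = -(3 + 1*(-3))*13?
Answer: 16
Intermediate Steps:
P(M) = -4
U(d, T) = -6 + d (U(d, T) = -6 + d*(-4 + 5) = -6 + d*1 = -6 + d)
N = 0 (N = -(3 - 3)*13 = -1*0*13 = 0*13 = 0)
U(22, (-4 + 2)*0) + N = (-6 + 22) + 0 = 16 + 0 = 16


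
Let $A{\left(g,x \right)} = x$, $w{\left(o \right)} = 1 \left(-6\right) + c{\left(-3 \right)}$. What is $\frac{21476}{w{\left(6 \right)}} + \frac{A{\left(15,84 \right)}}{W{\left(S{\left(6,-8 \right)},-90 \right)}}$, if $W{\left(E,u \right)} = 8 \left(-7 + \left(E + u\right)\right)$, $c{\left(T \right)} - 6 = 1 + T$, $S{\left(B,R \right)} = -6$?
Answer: $- \frac{2212049}{206} \approx -10738.0$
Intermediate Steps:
$c{\left(T \right)} = 7 + T$ ($c{\left(T \right)} = 6 + \left(1 + T\right) = 7 + T$)
$w{\left(o \right)} = -2$ ($w{\left(o \right)} = 1 \left(-6\right) + \left(7 - 3\right) = -6 + 4 = -2$)
$W{\left(E,u \right)} = -56 + 8 E + 8 u$ ($W{\left(E,u \right)} = 8 \left(-7 + E + u\right) = -56 + 8 E + 8 u$)
$\frac{21476}{w{\left(6 \right)}} + \frac{A{\left(15,84 \right)}}{W{\left(S{\left(6,-8 \right)},-90 \right)}} = \frac{21476}{-2} + \frac{84}{-56 + 8 \left(-6\right) + 8 \left(-90\right)} = 21476 \left(- \frac{1}{2}\right) + \frac{84}{-56 - 48 - 720} = -10738 + \frac{84}{-824} = -10738 + 84 \left(- \frac{1}{824}\right) = -10738 - \frac{21}{206} = - \frac{2212049}{206}$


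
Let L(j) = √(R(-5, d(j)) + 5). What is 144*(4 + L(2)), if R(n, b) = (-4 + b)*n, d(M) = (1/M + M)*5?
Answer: 576 + 360*I*√6 ≈ 576.0 + 881.82*I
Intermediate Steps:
d(M) = 5*M + 5/M (d(M) = (M + 1/M)*5 = 5*M + 5/M)
R(n, b) = n*(-4 + b)
L(j) = √(25 - 25*j - 25/j) (L(j) = √(-5*(-4 + (5*j + 5/j)) + 5) = √(-5*(-4 + 5*j + 5/j) + 5) = √((20 - 25*j - 25/j) + 5) = √(25 - 25*j - 25/j))
144*(4 + L(2)) = 144*(4 + 5*√(1 - 1*2 - 1/2)) = 144*(4 + 5*√(1 - 2 - 1*½)) = 144*(4 + 5*√(1 - 2 - ½)) = 144*(4 + 5*√(-3/2)) = 144*(4 + 5*(I*√6/2)) = 144*(4 + 5*I*√6/2) = 576 + 360*I*√6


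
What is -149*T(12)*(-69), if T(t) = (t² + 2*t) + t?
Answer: 1850580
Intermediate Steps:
T(t) = t² + 3*t
-149*T(12)*(-69) = -1788*(3 + 12)*(-69) = -1788*15*(-69) = -149*180*(-69) = -26820*(-69) = 1850580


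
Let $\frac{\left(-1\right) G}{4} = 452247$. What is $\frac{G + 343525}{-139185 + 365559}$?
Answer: $- \frac{1465463}{226374} \approx -6.4736$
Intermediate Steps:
$G = -1808988$ ($G = \left(-4\right) 452247 = -1808988$)
$\frac{G + 343525}{-139185 + 365559} = \frac{-1808988 + 343525}{-139185 + 365559} = - \frac{1465463}{226374}$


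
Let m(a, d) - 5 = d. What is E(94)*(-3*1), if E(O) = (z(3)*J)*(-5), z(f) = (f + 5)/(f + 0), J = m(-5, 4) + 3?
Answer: 480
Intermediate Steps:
m(a, d) = 5 + d
J = 12 (J = (5 + 4) + 3 = 9 + 3 = 12)
z(f) = (5 + f)/f
E(O) = -160 (E(O) = (((5 + 3)/3)*12)*(-5) = (((1/3)*8)*12)*(-5) = ((8/3)*12)*(-5) = 32*(-5) = -160)
E(94)*(-3*1) = -(-480) = -160*(-3) = 480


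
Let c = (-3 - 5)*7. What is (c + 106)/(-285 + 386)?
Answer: 50/101 ≈ 0.49505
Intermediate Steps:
c = -56 (c = -8*7 = -56)
(c + 106)/(-285 + 386) = (-56 + 106)/(-285 + 386) = 50/101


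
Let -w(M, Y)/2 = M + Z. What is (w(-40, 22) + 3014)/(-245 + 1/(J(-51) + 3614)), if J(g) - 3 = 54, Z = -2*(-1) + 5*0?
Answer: -1890565/149899 ≈ -12.612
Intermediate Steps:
Z = 2 (Z = 2 + 0 = 2)
J(g) = 57 (J(g) = 3 + 54 = 57)
w(M, Y) = -4 - 2*M (w(M, Y) = -2*(M + 2) = -2*(2 + M) = -4 - 2*M)
(w(-40, 22) + 3014)/(-245 + 1/(J(-51) + 3614)) = ((-4 - 2*(-40)) + 3014)/(-245 + 1/(57 + 3614)) = ((-4 + 80) + 3014)/(-245 + 1/3671) = (76 + 3014)/(-245 + 1/3671) = 3090/(-899394/3671) = 3090*(-3671/899394) = -1890565/149899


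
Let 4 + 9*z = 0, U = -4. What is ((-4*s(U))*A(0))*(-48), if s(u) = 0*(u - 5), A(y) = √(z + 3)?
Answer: 0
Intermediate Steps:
z = -4/9 (z = -4/9 + (⅑)*0 = -4/9 + 0 = -4/9 ≈ -0.44444)
A(y) = √23/3 (A(y) = √(-4/9 + 3) = √(23/9) = √23/3)
s(u) = 0 (s(u) = 0*(-5 + u) = 0)
((-4*s(U))*A(0))*(-48) = ((-4*0)*(√23/3))*(-48) = (0*(√23/3))*(-48) = 0*(-48) = 0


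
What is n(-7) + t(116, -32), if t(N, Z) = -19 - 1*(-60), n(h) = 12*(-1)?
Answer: 29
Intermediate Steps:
n(h) = -12
t(N, Z) = 41 (t(N, Z) = -19 + 60 = 41)
n(-7) + t(116, -32) = -12 + 41 = 29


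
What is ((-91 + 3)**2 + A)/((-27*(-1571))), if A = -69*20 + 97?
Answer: 6461/42417 ≈ 0.15232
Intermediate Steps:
A = -1283 (A = -1380 + 97 = -1283)
((-91 + 3)**2 + A)/((-27*(-1571))) = ((-91 + 3)**2 - 1283)/((-27*(-1571))) = ((-88)**2 - 1283)/42417 = (7744 - 1283)*(1/42417) = 6461*(1/42417) = 6461/42417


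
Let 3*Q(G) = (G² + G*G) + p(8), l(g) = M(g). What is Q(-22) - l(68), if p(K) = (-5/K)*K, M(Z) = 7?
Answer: 314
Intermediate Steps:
l(g) = 7
p(K) = -5
Q(G) = -5/3 + 2*G²/3 (Q(G) = ((G² + G*G) - 5)/3 = ((G² + G²) - 5)/3 = (2*G² - 5)/3 = (-5 + 2*G²)/3 = -5/3 + 2*G²/3)
Q(-22) - l(68) = (-5/3 + (⅔)*(-22)²) - 1*7 = (-5/3 + (⅔)*484) - 7 = (-5/3 + 968/3) - 7 = 321 - 7 = 314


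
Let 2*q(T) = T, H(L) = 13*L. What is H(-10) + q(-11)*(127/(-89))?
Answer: -21743/178 ≈ -122.15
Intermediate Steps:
q(T) = T/2
H(-10) + q(-11)*(127/(-89)) = 13*(-10) + ((1/2)*(-11))*(127/(-89)) = -130 - 1397*(-1)/(2*89) = -130 - 11/2*(-127/89) = -130 + 1397/178 = -21743/178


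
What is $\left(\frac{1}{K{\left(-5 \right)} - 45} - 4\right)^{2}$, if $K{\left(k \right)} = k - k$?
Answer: $\frac{32761}{2025} \approx 16.178$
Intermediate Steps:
$K{\left(k \right)} = 0$
$\left(\frac{1}{K{\left(-5 \right)} - 45} - 4\right)^{2} = \left(\frac{1}{0 - 45} - 4\right)^{2} = \left(\frac{1}{-45} - 4\right)^{2} = \left(- \frac{1}{45} - 4\right)^{2} = \left(- \frac{181}{45}\right)^{2} = \frac{32761}{2025}$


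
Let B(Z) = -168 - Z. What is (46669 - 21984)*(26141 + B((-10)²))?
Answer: 638675005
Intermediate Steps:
(46669 - 21984)*(26141 + B((-10)²)) = (46669 - 21984)*(26141 + (-168 - 1*(-10)²)) = 24685*(26141 + (-168 - 1*100)) = 24685*(26141 + (-168 - 100)) = 24685*(26141 - 268) = 24685*25873 = 638675005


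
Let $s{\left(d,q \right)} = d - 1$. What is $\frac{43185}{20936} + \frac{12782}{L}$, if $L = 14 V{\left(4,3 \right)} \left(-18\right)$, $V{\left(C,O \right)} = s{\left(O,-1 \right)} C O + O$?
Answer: $\frac{936671}{5087448} \approx 0.18411$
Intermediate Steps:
$s{\left(d,q \right)} = -1 + d$ ($s{\left(d,q \right)} = d - 1 = -1 + d$)
$V{\left(C,O \right)} = O + C O \left(-1 + O\right)$ ($V{\left(C,O \right)} = \left(-1 + O\right) C O + O = C \left(-1 + O\right) O + O = C O \left(-1 + O\right) + O = O + C O \left(-1 + O\right)$)
$L = -6804$ ($L = 14 \cdot 3 \left(1 + 4 \left(-1 + 3\right)\right) \left(-18\right) = 14 \cdot 3 \left(1 + 4 \cdot 2\right) \left(-18\right) = 14 \cdot 3 \left(1 + 8\right) \left(-18\right) = 14 \cdot 3 \cdot 9 \left(-18\right) = 14 \cdot 27 \left(-18\right) = 378 \left(-18\right) = -6804$)
$\frac{43185}{20936} + \frac{12782}{L} = \frac{43185}{20936} + \frac{12782}{-6804} = 43185 \cdot \frac{1}{20936} + 12782 \left(- \frac{1}{6804}\right) = \frac{43185}{20936} - \frac{913}{486} = \frac{936671}{5087448}$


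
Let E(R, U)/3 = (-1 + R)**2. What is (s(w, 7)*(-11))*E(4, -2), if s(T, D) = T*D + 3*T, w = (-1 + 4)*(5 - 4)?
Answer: -8910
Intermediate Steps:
E(R, U) = 3*(-1 + R)**2
w = 3 (w = 3*1 = 3)
s(T, D) = 3*T + D*T (s(T, D) = D*T + 3*T = 3*T + D*T)
(s(w, 7)*(-11))*E(4, -2) = ((3*(3 + 7))*(-11))*(3*(-1 + 4)**2) = ((3*10)*(-11))*(3*3**2) = (30*(-11))*(3*9) = -330*27 = -8910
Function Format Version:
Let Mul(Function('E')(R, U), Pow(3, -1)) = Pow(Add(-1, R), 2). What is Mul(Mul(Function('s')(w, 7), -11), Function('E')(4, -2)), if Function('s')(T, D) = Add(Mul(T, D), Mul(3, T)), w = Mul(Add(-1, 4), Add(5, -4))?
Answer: -8910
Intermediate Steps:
Function('E')(R, U) = Mul(3, Pow(Add(-1, R), 2))
w = 3 (w = Mul(3, 1) = 3)
Function('s')(T, D) = Add(Mul(3, T), Mul(D, T)) (Function('s')(T, D) = Add(Mul(D, T), Mul(3, T)) = Add(Mul(3, T), Mul(D, T)))
Mul(Mul(Function('s')(w, 7), -11), Function('E')(4, -2)) = Mul(Mul(Mul(3, Add(3, 7)), -11), Mul(3, Pow(Add(-1, 4), 2))) = Mul(Mul(Mul(3, 10), -11), Mul(3, Pow(3, 2))) = Mul(Mul(30, -11), Mul(3, 9)) = Mul(-330, 27) = -8910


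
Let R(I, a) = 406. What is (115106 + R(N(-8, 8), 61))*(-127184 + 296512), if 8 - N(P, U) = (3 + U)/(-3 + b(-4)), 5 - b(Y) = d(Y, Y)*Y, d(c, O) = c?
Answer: 19559415936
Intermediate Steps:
b(Y) = 5 - Y² (b(Y) = 5 - Y*Y = 5 - Y²)
N(P, U) = 115/14 + U/14 (N(P, U) = 8 - (3 + U)/(-3 + (5 - 1*(-4)²)) = 8 - (3 + U)/(-3 + (5 - 1*16)) = 8 - (3 + U)/(-3 + (5 - 16)) = 8 - (3 + U)/(-3 - 11) = 8 - (3 + U)/(-14) = 8 - (3 + U)*(-1)/14 = 8 - (-3/14 - U/14) = 8 + (3/14 + U/14) = 115/14 + U/14)
(115106 + R(N(-8, 8), 61))*(-127184 + 296512) = (115106 + 406)*(-127184 + 296512) = 115512*169328 = 19559415936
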